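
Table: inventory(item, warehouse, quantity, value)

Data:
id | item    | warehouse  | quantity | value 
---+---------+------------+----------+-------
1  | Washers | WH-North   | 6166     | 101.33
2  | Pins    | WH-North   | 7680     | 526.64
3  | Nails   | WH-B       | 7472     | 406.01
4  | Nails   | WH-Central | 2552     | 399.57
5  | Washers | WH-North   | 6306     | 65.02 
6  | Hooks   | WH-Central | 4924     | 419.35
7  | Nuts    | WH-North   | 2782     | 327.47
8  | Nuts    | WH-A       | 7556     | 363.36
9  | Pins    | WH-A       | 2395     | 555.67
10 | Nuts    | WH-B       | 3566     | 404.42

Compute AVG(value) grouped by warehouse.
SELECT warehouse, AVG(value) as result
FROM inventory
GROUP BY warehouse

Result:
  WH-A: 459.52
  WH-B: 405.22
  WH-Central: 409.46
  WH-North: 255.12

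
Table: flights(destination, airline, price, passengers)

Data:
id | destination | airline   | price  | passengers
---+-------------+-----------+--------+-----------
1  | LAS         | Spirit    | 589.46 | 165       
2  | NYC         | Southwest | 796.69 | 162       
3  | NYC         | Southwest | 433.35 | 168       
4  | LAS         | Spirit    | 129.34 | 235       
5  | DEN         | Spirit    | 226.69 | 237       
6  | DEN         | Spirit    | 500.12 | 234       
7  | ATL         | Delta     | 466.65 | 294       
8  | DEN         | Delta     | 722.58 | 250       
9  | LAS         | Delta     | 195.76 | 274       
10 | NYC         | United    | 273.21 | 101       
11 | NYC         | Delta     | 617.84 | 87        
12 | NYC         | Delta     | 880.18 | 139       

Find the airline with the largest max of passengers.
SELECT airline, MAX(passengers) as val
FROM flights
GROUP BY airline
ORDER BY val DESC
LIMIT 1

Result: Delta with max(passengers) = 294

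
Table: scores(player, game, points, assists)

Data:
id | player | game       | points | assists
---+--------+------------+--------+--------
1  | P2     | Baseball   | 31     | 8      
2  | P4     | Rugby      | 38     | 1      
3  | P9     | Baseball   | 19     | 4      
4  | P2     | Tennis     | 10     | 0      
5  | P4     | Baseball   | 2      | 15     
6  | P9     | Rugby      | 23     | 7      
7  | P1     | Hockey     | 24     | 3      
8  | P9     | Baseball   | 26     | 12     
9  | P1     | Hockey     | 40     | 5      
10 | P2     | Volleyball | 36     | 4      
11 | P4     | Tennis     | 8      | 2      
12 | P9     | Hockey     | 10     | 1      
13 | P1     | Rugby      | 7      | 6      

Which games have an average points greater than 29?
SELECT game, AVG(points)
FROM scores
GROUP BY game
HAVING AVG(points) > 29

Result:
  Volleyball: avg=36.00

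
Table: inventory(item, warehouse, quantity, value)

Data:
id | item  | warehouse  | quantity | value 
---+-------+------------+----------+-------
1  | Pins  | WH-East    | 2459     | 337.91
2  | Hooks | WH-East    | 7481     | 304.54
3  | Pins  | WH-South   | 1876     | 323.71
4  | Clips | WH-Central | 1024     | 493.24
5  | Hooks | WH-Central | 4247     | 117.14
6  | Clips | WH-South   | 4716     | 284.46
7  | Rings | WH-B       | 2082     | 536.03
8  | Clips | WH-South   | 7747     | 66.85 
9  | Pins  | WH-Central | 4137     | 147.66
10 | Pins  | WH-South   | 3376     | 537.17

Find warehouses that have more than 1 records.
SELECT warehouse, COUNT(*) as cnt
FROM inventory
GROUP BY warehouse
HAVING COUNT(*) > 1

Result:
  WH-Central: 3
  WH-East: 2
  WH-South: 4

Note: HAVING filters groups after aggregation, WHERE filters rows before.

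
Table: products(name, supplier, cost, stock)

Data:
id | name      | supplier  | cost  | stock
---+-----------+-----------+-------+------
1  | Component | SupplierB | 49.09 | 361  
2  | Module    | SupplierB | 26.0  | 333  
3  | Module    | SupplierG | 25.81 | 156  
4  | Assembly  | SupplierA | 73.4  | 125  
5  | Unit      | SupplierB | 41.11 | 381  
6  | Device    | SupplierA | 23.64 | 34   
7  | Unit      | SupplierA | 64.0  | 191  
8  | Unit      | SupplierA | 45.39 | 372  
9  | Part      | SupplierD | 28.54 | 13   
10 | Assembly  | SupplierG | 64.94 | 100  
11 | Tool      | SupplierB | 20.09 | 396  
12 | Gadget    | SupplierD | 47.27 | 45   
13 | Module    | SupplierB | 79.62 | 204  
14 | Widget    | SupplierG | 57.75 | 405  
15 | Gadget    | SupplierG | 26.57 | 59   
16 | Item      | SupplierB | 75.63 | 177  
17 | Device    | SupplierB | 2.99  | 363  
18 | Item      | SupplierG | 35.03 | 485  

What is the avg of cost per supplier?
SELECT supplier, AVG(cost) as result
FROM products
GROUP BY supplier

Result:
  SupplierA: 51.61
  SupplierB: 42.08
  SupplierD: 37.91
  SupplierG: 42.02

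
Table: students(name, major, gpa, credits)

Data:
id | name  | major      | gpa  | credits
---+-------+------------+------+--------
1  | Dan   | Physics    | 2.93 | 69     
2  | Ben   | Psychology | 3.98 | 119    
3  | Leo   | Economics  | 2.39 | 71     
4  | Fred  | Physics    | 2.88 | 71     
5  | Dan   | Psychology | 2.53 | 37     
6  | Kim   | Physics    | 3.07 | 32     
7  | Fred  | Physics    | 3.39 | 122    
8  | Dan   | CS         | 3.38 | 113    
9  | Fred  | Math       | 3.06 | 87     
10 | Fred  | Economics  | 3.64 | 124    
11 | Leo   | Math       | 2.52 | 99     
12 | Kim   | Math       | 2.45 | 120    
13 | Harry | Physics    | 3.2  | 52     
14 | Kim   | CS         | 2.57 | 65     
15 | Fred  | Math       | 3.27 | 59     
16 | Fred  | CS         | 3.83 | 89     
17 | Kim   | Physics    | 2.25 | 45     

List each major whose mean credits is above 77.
SELECT major, AVG(credits)
FROM students
GROUP BY major
HAVING AVG(credits) > 77

Result:
  CS: avg=89.00
  Economics: avg=97.50
  Math: avg=91.25
  Psychology: avg=78.00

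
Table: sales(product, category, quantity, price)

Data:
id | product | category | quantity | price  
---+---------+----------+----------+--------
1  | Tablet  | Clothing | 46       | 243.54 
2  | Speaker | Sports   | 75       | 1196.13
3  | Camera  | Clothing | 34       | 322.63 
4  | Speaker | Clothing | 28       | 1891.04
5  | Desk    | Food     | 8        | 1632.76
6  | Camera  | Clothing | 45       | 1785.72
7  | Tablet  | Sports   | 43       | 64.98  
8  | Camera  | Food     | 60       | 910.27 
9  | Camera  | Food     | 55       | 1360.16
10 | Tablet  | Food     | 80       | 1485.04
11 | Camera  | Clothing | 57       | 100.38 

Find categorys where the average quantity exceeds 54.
SELECT category, AVG(quantity)
FROM sales
GROUP BY category
HAVING AVG(quantity) > 54

Result:
  Sports: avg=59.00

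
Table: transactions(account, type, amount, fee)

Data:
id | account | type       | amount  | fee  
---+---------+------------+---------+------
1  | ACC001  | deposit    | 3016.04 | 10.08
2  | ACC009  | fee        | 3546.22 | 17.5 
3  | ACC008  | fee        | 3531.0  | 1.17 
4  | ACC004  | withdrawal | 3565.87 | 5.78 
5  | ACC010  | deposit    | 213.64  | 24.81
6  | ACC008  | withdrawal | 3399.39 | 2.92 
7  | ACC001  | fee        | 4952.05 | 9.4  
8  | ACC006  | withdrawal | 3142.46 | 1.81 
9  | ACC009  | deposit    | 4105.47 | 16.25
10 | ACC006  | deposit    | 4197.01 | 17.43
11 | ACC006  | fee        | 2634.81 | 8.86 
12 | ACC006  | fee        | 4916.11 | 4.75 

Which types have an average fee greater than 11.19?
SELECT type, AVG(fee)
FROM transactions
GROUP BY type
HAVING AVG(fee) > 11.19

Result:
  deposit: avg=17.14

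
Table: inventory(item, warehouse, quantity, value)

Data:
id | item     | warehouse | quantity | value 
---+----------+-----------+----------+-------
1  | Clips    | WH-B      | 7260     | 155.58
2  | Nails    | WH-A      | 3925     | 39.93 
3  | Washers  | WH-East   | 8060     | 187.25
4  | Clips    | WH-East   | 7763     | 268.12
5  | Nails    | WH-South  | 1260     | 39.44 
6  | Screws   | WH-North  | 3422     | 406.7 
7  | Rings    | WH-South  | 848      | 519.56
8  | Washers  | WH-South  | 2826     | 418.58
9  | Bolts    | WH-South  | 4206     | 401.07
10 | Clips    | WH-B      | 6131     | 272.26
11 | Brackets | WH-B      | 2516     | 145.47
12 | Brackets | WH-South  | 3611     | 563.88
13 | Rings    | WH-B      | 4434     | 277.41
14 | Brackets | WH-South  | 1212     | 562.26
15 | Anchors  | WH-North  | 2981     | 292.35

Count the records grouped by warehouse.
SELECT warehouse, COUNT(*) as count
FROM inventory
GROUP BY warehouse

Result:
  WH-A: 1
  WH-B: 4
  WH-East: 2
  WH-North: 2
  WH-South: 6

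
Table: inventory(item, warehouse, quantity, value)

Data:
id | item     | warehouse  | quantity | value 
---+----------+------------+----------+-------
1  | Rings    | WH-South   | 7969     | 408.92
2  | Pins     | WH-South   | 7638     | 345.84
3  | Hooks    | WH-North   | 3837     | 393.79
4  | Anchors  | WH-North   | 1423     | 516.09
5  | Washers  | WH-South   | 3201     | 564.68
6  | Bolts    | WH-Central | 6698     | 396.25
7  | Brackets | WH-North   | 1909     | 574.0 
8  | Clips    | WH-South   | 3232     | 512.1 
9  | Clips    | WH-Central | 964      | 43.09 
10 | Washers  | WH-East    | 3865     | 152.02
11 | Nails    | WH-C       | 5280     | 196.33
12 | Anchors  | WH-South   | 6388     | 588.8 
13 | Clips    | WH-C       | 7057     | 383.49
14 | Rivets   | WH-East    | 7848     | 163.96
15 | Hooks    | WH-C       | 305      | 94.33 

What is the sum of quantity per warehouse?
SELECT warehouse, SUM(quantity) as result
FROM inventory
GROUP BY warehouse

Result:
  WH-C: 12642
  WH-Central: 7662
  WH-East: 11713
  WH-North: 7169
  WH-South: 28428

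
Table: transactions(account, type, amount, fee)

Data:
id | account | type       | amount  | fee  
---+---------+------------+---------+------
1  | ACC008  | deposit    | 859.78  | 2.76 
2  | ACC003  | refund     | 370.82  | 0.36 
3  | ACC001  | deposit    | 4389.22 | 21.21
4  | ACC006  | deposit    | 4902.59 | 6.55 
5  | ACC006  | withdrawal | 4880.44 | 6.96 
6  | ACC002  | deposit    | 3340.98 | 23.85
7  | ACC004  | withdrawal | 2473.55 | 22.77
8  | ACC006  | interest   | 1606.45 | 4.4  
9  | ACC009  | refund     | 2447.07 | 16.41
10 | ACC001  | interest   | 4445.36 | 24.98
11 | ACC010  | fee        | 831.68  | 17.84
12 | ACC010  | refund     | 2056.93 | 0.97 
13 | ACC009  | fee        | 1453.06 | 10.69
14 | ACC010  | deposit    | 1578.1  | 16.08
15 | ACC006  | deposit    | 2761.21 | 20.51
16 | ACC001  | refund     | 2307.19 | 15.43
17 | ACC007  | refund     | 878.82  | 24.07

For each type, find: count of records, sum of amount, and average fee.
SELECT type,
       COUNT(*) as cnt,
       SUM(amount) as total_amount,
       AVG(fee) as avg_fee
FROM transactions
GROUP BY type

Result:
  deposit: 6 records, 17831.88 total amount, 15.16 avg fee
  fee: 2 records, 2284.74 total amount, 14.27 avg fee
  interest: 2 records, 6051.81 total amount, 14.69 avg fee
  refund: 5 records, 8060.83 total amount, 11.45 avg fee
  withdrawal: 2 records, 7353.99 total amount, 14.87 avg fee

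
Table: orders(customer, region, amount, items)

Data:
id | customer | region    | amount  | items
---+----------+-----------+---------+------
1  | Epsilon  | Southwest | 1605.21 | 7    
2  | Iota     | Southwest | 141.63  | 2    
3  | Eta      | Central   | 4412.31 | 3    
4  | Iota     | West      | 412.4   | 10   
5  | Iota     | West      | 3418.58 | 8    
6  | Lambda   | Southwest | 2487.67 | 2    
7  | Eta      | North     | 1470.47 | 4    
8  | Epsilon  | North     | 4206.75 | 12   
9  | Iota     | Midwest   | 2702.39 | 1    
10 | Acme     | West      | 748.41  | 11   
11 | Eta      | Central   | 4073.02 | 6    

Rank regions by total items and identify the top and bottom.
SELECT region, SUM(items)
FROM orders
GROUP BY region
ORDER BY SUM(items)

All groups:
  Midwest: 1
  Central: 9
  Southwest: 11
  North: 16
  West: 29

Highest: West (29)
Lowest: Midwest (1)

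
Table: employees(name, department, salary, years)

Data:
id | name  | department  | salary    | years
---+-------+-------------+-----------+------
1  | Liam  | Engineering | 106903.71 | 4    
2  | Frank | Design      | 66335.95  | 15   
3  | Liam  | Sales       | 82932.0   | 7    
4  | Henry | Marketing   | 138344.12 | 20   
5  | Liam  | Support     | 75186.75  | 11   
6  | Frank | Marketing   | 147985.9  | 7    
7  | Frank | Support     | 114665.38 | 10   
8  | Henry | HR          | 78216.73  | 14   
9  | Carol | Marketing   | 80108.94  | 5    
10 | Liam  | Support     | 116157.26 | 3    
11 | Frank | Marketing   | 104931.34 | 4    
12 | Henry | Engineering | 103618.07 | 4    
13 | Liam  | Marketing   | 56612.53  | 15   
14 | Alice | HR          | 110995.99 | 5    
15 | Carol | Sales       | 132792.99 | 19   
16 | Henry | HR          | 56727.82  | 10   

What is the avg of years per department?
SELECT department, AVG(years) as result
FROM employees
GROUP BY department

Result:
  Design: 15.00
  Engineering: 4.00
  HR: 9.67
  Marketing: 10.20
  Sales: 13.00
  Support: 8.00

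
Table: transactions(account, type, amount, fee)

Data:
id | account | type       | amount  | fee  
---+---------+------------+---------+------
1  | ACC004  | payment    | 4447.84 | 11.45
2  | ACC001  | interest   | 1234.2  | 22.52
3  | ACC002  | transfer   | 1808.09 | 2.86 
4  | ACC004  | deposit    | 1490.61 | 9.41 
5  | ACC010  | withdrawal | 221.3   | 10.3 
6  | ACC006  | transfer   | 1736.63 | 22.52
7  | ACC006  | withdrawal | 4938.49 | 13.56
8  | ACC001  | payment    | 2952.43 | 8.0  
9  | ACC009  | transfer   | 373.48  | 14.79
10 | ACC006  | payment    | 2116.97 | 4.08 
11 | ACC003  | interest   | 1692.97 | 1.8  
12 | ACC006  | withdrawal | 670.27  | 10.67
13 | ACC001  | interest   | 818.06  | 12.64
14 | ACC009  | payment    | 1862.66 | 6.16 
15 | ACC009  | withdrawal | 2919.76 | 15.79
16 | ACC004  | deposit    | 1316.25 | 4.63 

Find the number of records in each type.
SELECT type, COUNT(*) as count
FROM transactions
GROUP BY type

Result:
  deposit: 2
  interest: 3
  payment: 4
  transfer: 3
  withdrawal: 4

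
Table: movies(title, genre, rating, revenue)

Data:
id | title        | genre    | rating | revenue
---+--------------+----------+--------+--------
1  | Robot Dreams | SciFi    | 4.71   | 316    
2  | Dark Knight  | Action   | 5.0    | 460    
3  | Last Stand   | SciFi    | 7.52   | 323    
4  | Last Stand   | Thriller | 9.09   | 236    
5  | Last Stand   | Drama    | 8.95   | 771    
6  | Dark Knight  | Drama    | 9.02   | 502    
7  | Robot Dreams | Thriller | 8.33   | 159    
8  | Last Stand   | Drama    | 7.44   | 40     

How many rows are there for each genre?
SELECT genre, COUNT(*) as count
FROM movies
GROUP BY genre

Result:
  Action: 1
  Drama: 3
  SciFi: 2
  Thriller: 2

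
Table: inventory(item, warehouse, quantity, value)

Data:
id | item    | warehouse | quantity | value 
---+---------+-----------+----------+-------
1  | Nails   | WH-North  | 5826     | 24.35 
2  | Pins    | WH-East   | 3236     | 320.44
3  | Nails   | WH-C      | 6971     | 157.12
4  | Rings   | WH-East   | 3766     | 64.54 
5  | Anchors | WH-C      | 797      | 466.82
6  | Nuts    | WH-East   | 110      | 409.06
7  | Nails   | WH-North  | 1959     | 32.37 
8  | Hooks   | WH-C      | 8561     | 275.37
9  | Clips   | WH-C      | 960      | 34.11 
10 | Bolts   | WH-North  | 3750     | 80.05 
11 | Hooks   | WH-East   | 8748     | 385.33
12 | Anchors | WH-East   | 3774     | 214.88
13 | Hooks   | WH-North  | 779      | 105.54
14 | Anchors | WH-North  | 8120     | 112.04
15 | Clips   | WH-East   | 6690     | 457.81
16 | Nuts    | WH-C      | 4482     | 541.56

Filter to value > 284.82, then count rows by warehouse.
SELECT warehouse, COUNT(*)
FROM inventory
WHERE value > 284.82
GROUP BY warehouse

Note: WHERE filters rows before grouping.

Result:
  WH-C: 2
  WH-East: 4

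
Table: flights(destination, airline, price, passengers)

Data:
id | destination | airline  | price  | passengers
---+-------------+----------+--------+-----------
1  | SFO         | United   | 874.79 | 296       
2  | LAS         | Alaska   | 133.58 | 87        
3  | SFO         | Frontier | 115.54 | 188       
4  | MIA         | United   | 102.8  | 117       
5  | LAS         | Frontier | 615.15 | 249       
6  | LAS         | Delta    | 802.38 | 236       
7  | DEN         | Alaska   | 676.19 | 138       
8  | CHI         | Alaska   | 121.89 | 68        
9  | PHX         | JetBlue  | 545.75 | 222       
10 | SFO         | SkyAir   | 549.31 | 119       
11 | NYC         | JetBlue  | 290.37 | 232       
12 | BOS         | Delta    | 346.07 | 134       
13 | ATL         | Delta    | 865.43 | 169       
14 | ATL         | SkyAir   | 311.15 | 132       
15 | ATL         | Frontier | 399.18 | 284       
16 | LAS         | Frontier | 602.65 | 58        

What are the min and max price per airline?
SELECT airline, MIN(price), MAX(price)
FROM flights
GROUP BY airline

Result:
  Alaska: min=121.89, max=676.19
  Delta: min=346.07, max=865.43
  Frontier: min=115.54, max=615.15
  JetBlue: min=290.37, max=545.75
  SkyAir: min=311.15, max=549.31
  United: min=102.80, max=874.79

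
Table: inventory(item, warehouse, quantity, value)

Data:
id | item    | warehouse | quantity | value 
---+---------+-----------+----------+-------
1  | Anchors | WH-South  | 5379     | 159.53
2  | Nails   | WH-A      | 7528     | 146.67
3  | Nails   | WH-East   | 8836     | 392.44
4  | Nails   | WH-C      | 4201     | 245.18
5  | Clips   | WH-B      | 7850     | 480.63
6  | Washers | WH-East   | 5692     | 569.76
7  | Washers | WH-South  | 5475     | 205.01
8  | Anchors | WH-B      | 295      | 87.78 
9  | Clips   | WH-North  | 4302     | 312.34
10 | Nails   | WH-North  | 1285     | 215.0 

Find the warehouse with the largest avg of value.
SELECT warehouse, AVG(value) as val
FROM inventory
GROUP BY warehouse
ORDER BY val DESC
LIMIT 1

Result: WH-East with avg(value) = 481.10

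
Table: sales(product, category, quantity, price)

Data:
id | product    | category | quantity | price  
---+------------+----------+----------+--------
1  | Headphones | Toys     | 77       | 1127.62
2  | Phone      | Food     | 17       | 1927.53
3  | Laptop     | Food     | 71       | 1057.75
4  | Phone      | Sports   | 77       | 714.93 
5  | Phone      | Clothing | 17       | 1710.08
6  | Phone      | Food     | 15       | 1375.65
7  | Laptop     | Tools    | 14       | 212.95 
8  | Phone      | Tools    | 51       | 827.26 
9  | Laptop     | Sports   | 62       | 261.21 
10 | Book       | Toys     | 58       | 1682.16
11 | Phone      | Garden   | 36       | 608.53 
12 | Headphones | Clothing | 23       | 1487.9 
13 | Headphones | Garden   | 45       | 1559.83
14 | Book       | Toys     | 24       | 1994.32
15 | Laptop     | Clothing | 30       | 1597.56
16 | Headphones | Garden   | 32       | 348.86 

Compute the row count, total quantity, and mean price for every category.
SELECT category,
       COUNT(*) as cnt,
       SUM(quantity) as total_quantity,
       AVG(price) as avg_price
FROM sales
GROUP BY category

Result:
  Clothing: 3 records, 70 total quantity, 1598.51 avg price
  Food: 3 records, 103 total quantity, 1453.64 avg price
  Garden: 3 records, 113 total quantity, 839.07 avg price
  Sports: 2 records, 139 total quantity, 488.07 avg price
  Tools: 2 records, 65 total quantity, 520.11 avg price
  Toys: 3 records, 159 total quantity, 1601.37 avg price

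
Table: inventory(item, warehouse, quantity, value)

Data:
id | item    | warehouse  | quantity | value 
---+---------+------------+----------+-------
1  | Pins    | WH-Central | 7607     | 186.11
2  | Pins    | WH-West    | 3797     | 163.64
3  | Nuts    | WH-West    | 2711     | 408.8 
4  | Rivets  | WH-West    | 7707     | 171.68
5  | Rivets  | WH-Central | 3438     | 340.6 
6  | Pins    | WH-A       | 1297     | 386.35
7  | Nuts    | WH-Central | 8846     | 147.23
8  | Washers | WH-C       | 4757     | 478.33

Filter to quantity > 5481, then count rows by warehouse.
SELECT warehouse, COUNT(*)
FROM inventory
WHERE quantity > 5481
GROUP BY warehouse

Note: WHERE filters rows before grouping.

Result:
  WH-Central: 2
  WH-West: 1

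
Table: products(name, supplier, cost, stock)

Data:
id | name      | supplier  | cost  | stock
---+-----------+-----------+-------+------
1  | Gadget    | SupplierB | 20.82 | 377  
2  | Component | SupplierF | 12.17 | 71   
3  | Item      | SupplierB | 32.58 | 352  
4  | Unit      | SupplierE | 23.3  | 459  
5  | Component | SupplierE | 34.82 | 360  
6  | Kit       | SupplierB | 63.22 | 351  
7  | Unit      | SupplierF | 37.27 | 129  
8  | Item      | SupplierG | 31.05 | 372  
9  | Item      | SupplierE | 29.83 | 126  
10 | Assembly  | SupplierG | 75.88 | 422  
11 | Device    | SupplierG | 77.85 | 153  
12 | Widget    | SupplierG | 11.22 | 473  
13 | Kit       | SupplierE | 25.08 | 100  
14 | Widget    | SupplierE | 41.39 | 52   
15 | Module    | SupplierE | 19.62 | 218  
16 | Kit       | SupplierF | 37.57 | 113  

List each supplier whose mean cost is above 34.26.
SELECT supplier, AVG(cost)
FROM products
GROUP BY supplier
HAVING AVG(cost) > 34.26

Result:
  SupplierB: avg=38.87
  SupplierG: avg=49.00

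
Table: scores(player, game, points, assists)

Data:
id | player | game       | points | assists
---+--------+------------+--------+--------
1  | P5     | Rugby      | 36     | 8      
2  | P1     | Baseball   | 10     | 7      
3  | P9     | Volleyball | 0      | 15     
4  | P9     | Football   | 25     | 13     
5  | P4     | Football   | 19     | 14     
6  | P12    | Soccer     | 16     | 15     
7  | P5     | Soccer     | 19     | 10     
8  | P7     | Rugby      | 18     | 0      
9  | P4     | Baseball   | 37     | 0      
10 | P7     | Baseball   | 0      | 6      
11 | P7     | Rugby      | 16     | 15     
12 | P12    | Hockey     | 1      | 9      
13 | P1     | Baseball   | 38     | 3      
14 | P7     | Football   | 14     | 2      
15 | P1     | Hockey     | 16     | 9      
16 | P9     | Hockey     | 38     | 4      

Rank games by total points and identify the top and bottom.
SELECT game, SUM(points)
FROM scores
GROUP BY game
ORDER BY SUM(points)

All groups:
  Volleyball: 0
  Soccer: 35
  Hockey: 55
  Football: 58
  Rugby: 70
  Baseball: 85

Highest: Baseball (85)
Lowest: Volleyball (0)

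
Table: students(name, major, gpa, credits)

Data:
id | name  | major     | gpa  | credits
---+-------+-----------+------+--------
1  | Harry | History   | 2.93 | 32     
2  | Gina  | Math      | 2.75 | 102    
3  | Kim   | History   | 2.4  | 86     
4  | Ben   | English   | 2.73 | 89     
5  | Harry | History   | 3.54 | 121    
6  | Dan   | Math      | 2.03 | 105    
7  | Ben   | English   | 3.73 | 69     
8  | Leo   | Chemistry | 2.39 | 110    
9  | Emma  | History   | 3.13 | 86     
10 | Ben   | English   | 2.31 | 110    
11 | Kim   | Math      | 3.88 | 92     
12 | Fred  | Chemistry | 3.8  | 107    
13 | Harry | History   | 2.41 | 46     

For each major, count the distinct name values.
SELECT major, COUNT(DISTINCT name)
FROM students
GROUP BY major

Result:
  Chemistry: 2 distinct
  English: 1 distinct
  History: 3 distinct
  Math: 3 distinct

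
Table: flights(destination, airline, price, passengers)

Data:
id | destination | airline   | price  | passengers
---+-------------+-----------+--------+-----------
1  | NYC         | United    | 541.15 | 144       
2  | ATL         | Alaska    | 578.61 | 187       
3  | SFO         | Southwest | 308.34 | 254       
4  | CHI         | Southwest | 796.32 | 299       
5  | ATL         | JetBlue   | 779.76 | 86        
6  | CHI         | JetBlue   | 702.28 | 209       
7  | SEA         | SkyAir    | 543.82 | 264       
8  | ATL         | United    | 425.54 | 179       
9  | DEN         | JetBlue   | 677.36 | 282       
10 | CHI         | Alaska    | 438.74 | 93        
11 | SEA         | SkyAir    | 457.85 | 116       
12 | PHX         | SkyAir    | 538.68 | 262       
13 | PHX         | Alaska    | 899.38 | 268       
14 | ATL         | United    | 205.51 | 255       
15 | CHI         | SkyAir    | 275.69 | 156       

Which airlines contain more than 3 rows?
SELECT airline, COUNT(*) as cnt
FROM flights
GROUP BY airline
HAVING COUNT(*) > 3

Result:
  SkyAir: 4

Note: HAVING filters groups after aggregation, WHERE filters rows before.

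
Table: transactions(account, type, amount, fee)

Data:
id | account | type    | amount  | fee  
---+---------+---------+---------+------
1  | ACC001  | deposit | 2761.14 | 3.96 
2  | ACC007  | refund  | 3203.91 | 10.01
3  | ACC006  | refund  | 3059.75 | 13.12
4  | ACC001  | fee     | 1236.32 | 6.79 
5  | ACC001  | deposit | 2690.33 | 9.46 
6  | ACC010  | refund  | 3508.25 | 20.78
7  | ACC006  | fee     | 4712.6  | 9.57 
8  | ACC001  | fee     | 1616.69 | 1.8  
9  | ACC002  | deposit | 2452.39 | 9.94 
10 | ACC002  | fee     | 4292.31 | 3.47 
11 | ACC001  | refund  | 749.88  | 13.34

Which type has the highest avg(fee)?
SELECT type, AVG(fee) as val
FROM transactions
GROUP BY type
ORDER BY val DESC
LIMIT 1

Result: refund with avg(fee) = 14.31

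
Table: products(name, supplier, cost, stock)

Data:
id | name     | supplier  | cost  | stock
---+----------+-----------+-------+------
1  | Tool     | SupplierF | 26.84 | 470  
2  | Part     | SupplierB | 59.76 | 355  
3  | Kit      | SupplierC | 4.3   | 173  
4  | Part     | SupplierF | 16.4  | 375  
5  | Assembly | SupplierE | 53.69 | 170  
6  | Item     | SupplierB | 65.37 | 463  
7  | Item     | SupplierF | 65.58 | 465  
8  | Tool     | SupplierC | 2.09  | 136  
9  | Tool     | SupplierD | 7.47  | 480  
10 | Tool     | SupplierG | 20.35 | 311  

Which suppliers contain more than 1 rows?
SELECT supplier, COUNT(*) as cnt
FROM products
GROUP BY supplier
HAVING COUNT(*) > 1

Result:
  SupplierB: 2
  SupplierC: 2
  SupplierF: 3

Note: HAVING filters groups after aggregation, WHERE filters rows before.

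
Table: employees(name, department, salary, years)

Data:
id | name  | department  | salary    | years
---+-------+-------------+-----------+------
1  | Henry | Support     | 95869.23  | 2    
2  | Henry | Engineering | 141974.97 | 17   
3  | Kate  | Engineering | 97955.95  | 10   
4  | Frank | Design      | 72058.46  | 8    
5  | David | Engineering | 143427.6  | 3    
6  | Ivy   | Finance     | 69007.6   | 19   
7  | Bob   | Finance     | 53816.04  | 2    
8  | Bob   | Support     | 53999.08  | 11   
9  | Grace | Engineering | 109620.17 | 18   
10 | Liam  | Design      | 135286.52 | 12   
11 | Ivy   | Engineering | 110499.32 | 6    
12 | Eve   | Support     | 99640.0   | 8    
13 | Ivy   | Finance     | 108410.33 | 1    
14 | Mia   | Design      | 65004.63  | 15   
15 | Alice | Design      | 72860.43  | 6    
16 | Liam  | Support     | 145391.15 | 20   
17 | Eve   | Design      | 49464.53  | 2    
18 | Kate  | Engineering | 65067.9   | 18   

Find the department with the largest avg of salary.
SELECT department, AVG(salary) as val
FROM employees
GROUP BY department
ORDER BY val DESC
LIMIT 1

Result: Engineering with avg(salary) = 111424.32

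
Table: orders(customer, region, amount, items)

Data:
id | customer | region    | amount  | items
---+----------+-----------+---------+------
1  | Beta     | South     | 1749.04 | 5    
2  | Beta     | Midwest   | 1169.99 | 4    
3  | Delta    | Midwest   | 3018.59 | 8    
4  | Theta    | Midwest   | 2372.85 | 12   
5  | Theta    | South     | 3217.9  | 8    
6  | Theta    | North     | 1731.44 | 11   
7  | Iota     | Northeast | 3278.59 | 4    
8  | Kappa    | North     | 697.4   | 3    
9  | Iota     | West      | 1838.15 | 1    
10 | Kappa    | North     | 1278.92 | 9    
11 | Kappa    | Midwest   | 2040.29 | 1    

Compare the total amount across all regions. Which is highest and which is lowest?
SELECT region, SUM(amount)
FROM orders
GROUP BY region
ORDER BY SUM(amount)

All groups:
  West: 1838.15
  Northeast: 3278.59
  North: 3707.76
  South: 4966.94
  Midwest: 8601.72

Highest: Midwest (8601.72)
Lowest: West (1838.15)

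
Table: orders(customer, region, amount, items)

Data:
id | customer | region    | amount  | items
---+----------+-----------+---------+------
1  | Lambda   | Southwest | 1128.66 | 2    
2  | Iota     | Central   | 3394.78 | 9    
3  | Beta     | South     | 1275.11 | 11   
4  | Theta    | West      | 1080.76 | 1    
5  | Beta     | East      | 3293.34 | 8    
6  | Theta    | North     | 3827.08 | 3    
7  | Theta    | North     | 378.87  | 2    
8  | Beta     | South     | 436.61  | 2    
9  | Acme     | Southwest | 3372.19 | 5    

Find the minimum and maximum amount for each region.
SELECT region, MIN(amount), MAX(amount)
FROM orders
GROUP BY region

Result:
  Central: min=3394.78, max=3394.78
  East: min=3293.34, max=3293.34
  North: min=378.87, max=3827.08
  South: min=436.61, max=1275.11
  Southwest: min=1128.66, max=3372.19
  West: min=1080.76, max=1080.76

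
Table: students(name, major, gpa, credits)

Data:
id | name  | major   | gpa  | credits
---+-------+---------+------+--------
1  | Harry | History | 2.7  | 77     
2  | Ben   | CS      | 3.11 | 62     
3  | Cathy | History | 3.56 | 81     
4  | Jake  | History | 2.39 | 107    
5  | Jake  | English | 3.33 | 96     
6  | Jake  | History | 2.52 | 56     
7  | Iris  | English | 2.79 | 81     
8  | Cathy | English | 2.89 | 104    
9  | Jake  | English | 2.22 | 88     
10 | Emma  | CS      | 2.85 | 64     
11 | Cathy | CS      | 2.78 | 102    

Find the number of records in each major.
SELECT major, COUNT(*) as count
FROM students
GROUP BY major

Result:
  CS: 3
  English: 4
  History: 4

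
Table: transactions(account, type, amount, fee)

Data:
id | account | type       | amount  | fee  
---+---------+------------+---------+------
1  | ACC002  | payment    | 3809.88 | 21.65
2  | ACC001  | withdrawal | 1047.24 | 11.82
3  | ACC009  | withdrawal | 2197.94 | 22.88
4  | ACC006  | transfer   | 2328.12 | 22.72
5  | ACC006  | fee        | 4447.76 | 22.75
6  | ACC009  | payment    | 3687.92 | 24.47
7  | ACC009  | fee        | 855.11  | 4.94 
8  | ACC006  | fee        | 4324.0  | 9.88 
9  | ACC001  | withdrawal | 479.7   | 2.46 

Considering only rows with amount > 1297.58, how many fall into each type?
SELECT type, COUNT(*)
FROM transactions
WHERE amount > 1297.58
GROUP BY type

Note: WHERE filters rows before grouping.

Result:
  fee: 2
  payment: 2
  transfer: 1
  withdrawal: 1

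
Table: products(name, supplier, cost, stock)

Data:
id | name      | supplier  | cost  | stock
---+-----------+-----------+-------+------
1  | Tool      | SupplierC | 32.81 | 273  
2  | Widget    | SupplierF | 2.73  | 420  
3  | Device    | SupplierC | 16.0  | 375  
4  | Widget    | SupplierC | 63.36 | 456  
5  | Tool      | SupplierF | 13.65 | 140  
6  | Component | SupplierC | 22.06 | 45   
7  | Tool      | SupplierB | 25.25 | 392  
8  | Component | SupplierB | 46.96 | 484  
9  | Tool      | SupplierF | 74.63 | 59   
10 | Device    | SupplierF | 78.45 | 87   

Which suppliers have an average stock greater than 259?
SELECT supplier, AVG(stock)
FROM products
GROUP BY supplier
HAVING AVG(stock) > 259

Result:
  SupplierB: avg=438.00
  SupplierC: avg=287.25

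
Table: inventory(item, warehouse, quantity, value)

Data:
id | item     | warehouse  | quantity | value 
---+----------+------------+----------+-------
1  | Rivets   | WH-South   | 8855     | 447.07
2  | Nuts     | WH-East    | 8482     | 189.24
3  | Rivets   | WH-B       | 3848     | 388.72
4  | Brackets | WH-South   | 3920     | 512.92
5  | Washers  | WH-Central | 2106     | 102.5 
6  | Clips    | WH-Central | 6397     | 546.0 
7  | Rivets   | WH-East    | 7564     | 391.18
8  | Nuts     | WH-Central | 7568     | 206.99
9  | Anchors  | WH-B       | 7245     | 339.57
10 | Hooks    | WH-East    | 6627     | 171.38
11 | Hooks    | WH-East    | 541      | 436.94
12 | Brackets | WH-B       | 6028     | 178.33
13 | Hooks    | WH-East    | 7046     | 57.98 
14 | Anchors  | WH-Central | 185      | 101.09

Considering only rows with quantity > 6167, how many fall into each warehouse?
SELECT warehouse, COUNT(*)
FROM inventory
WHERE quantity > 6167
GROUP BY warehouse

Note: WHERE filters rows before grouping.

Result:
  WH-B: 1
  WH-Central: 2
  WH-East: 4
  WH-South: 1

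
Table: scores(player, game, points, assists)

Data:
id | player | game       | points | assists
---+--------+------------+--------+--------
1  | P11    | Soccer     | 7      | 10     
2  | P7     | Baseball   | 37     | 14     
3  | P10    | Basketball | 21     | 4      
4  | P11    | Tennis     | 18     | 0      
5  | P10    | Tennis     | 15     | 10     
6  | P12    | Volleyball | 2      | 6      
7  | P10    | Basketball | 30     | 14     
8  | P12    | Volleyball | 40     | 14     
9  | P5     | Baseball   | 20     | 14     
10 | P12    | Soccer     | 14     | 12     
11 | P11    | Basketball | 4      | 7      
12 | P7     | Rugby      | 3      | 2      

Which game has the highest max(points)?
SELECT game, MAX(points) as val
FROM scores
GROUP BY game
ORDER BY val DESC
LIMIT 1

Result: Volleyball with max(points) = 40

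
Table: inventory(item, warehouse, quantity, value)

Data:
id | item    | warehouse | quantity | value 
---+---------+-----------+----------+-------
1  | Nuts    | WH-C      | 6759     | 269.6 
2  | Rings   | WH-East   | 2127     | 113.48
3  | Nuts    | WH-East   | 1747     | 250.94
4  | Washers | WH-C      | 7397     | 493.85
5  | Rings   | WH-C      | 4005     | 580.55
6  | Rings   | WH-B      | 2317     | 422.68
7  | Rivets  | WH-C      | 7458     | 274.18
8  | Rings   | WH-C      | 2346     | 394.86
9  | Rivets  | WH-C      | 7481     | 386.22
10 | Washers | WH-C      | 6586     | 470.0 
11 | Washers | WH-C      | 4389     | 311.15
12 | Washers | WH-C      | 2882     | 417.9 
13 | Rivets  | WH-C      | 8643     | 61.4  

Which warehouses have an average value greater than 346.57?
SELECT warehouse, AVG(value)
FROM inventory
GROUP BY warehouse
HAVING AVG(value) > 346.57

Result:
  WH-B: avg=422.68
  WH-C: avg=365.97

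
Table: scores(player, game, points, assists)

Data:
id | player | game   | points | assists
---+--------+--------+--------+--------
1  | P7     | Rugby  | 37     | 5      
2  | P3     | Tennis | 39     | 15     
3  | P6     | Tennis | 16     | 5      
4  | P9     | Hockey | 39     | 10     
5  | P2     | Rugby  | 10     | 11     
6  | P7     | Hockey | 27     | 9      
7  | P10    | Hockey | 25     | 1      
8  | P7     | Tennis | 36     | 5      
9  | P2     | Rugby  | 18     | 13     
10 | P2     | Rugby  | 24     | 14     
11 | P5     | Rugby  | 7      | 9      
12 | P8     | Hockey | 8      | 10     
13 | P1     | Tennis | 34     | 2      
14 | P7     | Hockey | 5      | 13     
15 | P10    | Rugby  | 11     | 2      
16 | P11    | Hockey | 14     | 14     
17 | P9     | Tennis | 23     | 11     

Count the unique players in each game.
SELECT game, COUNT(DISTINCT player)
FROM scores
GROUP BY game

Result:
  Hockey: 5 distinct
  Rugby: 4 distinct
  Tennis: 5 distinct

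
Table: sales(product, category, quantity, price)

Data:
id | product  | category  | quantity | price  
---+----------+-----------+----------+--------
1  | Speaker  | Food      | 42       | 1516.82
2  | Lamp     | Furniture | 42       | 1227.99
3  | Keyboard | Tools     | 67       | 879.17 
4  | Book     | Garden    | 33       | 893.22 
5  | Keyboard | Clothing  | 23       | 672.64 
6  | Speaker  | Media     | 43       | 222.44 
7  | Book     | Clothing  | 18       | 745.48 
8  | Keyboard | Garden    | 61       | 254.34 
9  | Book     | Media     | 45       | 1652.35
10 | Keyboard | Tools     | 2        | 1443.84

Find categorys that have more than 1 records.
SELECT category, COUNT(*) as cnt
FROM sales
GROUP BY category
HAVING COUNT(*) > 1

Result:
  Clothing: 2
  Garden: 2
  Media: 2
  Tools: 2

Note: HAVING filters groups after aggregation, WHERE filters rows before.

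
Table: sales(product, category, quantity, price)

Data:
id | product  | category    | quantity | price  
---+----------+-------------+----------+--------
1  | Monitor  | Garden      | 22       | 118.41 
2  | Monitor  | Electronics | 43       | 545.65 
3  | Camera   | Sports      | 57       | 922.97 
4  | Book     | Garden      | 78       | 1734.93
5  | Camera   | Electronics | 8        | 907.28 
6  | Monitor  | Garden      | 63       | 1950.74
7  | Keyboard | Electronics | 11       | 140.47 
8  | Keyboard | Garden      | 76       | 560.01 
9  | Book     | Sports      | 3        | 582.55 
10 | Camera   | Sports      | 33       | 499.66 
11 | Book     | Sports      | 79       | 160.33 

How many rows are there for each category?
SELECT category, COUNT(*) as count
FROM sales
GROUP BY category

Result:
  Electronics: 3
  Garden: 4
  Sports: 4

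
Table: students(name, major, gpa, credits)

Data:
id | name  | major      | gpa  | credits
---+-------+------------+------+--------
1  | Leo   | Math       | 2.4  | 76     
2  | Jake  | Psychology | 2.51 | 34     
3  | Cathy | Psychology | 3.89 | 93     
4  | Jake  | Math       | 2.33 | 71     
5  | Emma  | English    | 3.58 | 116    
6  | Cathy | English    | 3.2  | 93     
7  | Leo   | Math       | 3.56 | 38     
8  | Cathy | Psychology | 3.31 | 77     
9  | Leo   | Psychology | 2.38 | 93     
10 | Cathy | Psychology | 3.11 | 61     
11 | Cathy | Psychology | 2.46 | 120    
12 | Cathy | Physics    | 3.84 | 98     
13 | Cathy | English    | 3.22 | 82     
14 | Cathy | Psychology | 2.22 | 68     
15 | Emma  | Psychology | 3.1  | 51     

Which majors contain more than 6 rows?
SELECT major, COUNT(*) as cnt
FROM students
GROUP BY major
HAVING COUNT(*) > 6

Result:
  Psychology: 8

Note: HAVING filters groups after aggregation, WHERE filters rows before.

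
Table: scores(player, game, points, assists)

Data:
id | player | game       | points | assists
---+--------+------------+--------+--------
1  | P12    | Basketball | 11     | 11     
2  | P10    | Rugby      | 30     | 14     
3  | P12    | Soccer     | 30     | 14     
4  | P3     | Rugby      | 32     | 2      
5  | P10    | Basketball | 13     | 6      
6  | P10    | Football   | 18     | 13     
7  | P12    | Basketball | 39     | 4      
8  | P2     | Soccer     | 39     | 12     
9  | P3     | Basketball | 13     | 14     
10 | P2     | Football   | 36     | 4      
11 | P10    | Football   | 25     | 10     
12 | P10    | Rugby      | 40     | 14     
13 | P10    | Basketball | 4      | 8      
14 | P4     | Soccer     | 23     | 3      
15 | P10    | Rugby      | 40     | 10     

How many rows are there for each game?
SELECT game, COUNT(*) as count
FROM scores
GROUP BY game

Result:
  Basketball: 5
  Football: 3
  Rugby: 4
  Soccer: 3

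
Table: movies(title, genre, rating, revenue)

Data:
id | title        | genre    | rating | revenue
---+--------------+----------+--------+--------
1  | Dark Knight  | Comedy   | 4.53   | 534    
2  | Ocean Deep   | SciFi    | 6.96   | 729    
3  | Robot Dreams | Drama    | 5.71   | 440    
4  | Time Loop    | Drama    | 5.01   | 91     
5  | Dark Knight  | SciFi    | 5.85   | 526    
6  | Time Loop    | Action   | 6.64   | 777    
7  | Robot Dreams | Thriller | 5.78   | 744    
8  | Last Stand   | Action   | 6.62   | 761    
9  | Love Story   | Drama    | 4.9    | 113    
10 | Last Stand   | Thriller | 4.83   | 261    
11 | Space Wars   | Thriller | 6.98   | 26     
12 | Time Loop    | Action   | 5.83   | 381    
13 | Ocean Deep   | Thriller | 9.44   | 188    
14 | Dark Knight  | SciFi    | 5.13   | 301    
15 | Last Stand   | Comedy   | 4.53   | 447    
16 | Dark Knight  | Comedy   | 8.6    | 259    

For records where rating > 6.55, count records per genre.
SELECT genre, COUNT(*)
FROM movies
WHERE rating > 6.55
GROUP BY genre

Note: WHERE filters rows before grouping.

Result:
  Action: 2
  Comedy: 1
  SciFi: 1
  Thriller: 2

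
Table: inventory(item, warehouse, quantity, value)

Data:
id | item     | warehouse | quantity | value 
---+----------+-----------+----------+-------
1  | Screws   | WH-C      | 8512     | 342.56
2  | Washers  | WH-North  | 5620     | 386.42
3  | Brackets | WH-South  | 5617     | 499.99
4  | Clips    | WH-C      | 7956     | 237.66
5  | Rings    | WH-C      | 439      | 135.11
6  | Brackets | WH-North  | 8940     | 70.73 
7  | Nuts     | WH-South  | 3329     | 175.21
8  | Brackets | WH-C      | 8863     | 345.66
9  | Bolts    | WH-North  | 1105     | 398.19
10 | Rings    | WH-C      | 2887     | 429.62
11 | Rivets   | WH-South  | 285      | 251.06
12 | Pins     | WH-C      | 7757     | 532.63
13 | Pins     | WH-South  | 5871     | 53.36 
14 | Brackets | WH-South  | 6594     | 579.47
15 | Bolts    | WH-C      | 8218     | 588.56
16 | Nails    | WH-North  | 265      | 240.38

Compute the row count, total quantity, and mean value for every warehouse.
SELECT warehouse,
       COUNT(*) as cnt,
       SUM(quantity) as total_quantity,
       AVG(value) as avg_value
FROM inventory
GROUP BY warehouse

Result:
  WH-C: 7 records, 44632 total quantity, 373.11 avg value
  WH-North: 4 records, 15930 total quantity, 273.93 avg value
  WH-South: 5 records, 21696 total quantity, 311.82 avg value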